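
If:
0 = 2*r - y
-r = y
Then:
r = 0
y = 0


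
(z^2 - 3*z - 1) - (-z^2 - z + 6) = 2*z^2 - 2*z - 7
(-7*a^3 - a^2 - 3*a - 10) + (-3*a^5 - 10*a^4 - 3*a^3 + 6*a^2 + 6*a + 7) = -3*a^5 - 10*a^4 - 10*a^3 + 5*a^2 + 3*a - 3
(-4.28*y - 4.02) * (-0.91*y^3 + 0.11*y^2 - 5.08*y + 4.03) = 3.8948*y^4 + 3.1874*y^3 + 21.3002*y^2 + 3.17319999999999*y - 16.2006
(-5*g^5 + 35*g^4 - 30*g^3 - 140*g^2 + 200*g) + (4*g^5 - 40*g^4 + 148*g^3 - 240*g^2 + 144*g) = -g^5 - 5*g^4 + 118*g^3 - 380*g^2 + 344*g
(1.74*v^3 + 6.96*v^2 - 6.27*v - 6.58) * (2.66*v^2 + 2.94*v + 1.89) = 4.6284*v^5 + 23.6292*v^4 + 7.0728*v^3 - 22.7822*v^2 - 31.1955*v - 12.4362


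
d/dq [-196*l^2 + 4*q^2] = 8*q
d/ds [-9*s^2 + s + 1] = 1 - 18*s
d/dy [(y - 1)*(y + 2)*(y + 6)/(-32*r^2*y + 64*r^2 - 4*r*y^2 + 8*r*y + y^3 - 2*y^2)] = ((y - 1)*(y + 2)*(y + 6)*(32*r^2 + 8*r*y - 8*r - 3*y^2 + 4*y) - ((y - 1)*(y + 2) + (y - 1)*(y + 6) + (y + 2)*(y + 6))*(32*r^2*y - 64*r^2 + 4*r*y^2 - 8*r*y - y^3 + 2*y^2))/(32*r^2*y - 64*r^2 + 4*r*y^2 - 8*r*y - y^3 + 2*y^2)^2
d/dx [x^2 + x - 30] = 2*x + 1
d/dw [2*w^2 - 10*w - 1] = 4*w - 10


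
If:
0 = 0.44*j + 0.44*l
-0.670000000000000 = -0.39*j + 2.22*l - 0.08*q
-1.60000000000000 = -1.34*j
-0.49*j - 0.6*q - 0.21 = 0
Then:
No Solution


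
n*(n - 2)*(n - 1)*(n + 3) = n^4 - 7*n^2 + 6*n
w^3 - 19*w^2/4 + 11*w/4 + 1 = (w - 4)*(w - 1)*(w + 1/4)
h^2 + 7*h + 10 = (h + 2)*(h + 5)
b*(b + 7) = b^2 + 7*b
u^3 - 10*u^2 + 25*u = u*(u - 5)^2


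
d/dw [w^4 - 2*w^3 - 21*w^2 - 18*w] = 4*w^3 - 6*w^2 - 42*w - 18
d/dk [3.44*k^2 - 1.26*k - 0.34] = 6.88*k - 1.26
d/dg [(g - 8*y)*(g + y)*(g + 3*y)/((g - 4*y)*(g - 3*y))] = (g^4 - 14*g^3*y + 93*g^2*y^2 - 48*g*y^3 - 516*y^4)/(g^4 - 14*g^3*y + 73*g^2*y^2 - 168*g*y^3 + 144*y^4)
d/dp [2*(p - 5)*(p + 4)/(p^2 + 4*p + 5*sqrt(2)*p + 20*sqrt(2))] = 10*(1 + sqrt(2))/(p^2 + 10*sqrt(2)*p + 50)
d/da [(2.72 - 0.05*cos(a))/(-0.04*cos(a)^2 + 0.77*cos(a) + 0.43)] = (0.002*cos(a)^2 - 0.2176*cos(a) + 2.1159)*sin(a)/(0.0016*cos(a)^4 - 0.0616*cos(a)^3 + 0.5585*cos(a)^2 + 0.6622*cos(a) + 0.1849)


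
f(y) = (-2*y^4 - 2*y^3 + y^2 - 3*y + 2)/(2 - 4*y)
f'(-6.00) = 45.13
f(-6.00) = -80.92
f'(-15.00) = 315.13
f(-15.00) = -1519.81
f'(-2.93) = 8.62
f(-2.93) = -5.66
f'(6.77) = 79.03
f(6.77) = 191.16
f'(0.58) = 16.15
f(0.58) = 0.06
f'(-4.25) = 20.85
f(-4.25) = -24.53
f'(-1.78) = 2.23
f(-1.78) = 0.19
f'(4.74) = 40.94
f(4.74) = 71.48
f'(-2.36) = 4.95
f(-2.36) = -1.84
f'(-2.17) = 3.95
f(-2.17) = -1.00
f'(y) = (-8*y^3 - 6*y^2 + 2*y - 3)/(2 - 4*y) + 4*(-2*y^4 - 2*y^3 + y^2 - 3*y + 2)/(2 - 4*y)^2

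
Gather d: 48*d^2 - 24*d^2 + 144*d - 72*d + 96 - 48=24*d^2 + 72*d + 48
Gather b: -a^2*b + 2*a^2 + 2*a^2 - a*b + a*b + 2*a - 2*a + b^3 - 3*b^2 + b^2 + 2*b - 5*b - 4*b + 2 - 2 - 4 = 4*a^2 + b^3 - 2*b^2 + b*(-a^2 - 7) - 4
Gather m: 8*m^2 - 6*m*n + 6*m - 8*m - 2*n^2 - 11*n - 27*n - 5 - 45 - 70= 8*m^2 + m*(-6*n - 2) - 2*n^2 - 38*n - 120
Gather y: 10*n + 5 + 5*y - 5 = 10*n + 5*y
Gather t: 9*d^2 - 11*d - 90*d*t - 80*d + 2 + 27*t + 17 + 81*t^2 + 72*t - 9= 9*d^2 - 91*d + 81*t^2 + t*(99 - 90*d) + 10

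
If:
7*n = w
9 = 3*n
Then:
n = 3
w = 21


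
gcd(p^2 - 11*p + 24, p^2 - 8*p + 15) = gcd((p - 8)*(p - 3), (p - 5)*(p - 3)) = p - 3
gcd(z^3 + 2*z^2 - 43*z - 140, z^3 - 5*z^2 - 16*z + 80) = z + 4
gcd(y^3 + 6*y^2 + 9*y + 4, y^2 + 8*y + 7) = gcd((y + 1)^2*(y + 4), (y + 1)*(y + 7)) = y + 1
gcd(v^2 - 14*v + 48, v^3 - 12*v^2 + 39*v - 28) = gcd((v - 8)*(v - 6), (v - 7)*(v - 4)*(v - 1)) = 1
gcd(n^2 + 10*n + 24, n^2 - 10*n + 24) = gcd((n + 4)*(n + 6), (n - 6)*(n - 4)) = 1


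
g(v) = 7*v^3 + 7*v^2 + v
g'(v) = 21*v^2 + 14*v + 1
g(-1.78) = -19.08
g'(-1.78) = 42.62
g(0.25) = 0.80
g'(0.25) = 5.81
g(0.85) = 10.21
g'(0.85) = 28.07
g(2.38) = 136.40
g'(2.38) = 153.27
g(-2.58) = -76.20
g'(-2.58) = 104.66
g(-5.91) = -1206.39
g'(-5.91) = 651.75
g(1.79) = 64.37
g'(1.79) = 93.35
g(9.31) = 6264.72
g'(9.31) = 1951.54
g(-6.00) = -1266.00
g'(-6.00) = 673.00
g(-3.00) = -129.00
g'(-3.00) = 148.00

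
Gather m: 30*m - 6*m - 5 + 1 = 24*m - 4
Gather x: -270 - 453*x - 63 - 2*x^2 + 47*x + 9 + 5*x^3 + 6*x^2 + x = 5*x^3 + 4*x^2 - 405*x - 324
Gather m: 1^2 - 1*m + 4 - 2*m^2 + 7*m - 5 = -2*m^2 + 6*m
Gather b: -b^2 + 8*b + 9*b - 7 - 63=-b^2 + 17*b - 70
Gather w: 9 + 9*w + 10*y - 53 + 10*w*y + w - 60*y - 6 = w*(10*y + 10) - 50*y - 50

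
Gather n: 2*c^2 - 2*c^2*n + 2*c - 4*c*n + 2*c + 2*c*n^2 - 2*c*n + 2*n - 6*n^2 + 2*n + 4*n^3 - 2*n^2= 2*c^2 + 4*c + 4*n^3 + n^2*(2*c - 8) + n*(-2*c^2 - 6*c + 4)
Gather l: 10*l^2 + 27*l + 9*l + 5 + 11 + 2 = 10*l^2 + 36*l + 18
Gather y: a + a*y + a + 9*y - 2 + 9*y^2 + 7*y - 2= 2*a + 9*y^2 + y*(a + 16) - 4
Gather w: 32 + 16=48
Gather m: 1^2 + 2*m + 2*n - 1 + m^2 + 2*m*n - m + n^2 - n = m^2 + m*(2*n + 1) + n^2 + n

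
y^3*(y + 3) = y^4 + 3*y^3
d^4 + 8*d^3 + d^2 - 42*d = d*(d - 2)*(d + 3)*(d + 7)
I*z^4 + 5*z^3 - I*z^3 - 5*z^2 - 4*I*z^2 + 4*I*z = z*(z - 4*I)*(z - I)*(I*z - I)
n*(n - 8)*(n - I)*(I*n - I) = I*n^4 + n^3 - 9*I*n^3 - 9*n^2 + 8*I*n^2 + 8*n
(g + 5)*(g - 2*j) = g^2 - 2*g*j + 5*g - 10*j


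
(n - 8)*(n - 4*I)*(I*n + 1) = I*n^3 + 5*n^2 - 8*I*n^2 - 40*n - 4*I*n + 32*I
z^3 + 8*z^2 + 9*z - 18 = (z - 1)*(z + 3)*(z + 6)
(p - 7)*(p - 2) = p^2 - 9*p + 14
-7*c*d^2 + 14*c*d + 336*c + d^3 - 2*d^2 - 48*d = (-7*c + d)*(d - 8)*(d + 6)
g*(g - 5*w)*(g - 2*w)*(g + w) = g^4 - 6*g^3*w + 3*g^2*w^2 + 10*g*w^3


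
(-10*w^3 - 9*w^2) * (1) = -10*w^3 - 9*w^2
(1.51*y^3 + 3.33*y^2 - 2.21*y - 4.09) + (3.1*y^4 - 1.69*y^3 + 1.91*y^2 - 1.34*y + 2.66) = 3.1*y^4 - 0.18*y^3 + 5.24*y^2 - 3.55*y - 1.43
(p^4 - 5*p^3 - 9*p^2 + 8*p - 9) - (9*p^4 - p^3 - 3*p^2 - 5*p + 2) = -8*p^4 - 4*p^3 - 6*p^2 + 13*p - 11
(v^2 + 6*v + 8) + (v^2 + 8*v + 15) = 2*v^2 + 14*v + 23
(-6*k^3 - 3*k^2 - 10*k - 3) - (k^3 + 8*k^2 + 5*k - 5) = -7*k^3 - 11*k^2 - 15*k + 2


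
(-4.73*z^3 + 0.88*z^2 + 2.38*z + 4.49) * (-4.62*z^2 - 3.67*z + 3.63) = 21.8526*z^5 + 13.2935*z^4 - 31.3951*z^3 - 26.284*z^2 - 7.8389*z + 16.2987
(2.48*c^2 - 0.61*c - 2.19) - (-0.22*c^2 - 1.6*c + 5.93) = 2.7*c^2 + 0.99*c - 8.12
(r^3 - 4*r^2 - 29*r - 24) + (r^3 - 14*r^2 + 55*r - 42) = 2*r^3 - 18*r^2 + 26*r - 66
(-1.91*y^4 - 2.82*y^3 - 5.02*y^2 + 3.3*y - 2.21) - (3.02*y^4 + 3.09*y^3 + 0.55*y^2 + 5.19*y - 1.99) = -4.93*y^4 - 5.91*y^3 - 5.57*y^2 - 1.89*y - 0.22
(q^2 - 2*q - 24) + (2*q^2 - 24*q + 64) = 3*q^2 - 26*q + 40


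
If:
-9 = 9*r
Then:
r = -1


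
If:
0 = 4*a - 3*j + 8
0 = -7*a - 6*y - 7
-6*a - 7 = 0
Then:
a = -7/6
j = 10/9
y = 7/36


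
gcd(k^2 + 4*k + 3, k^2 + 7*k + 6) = k + 1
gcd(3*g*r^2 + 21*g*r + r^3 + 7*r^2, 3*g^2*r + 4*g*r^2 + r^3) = 3*g*r + r^2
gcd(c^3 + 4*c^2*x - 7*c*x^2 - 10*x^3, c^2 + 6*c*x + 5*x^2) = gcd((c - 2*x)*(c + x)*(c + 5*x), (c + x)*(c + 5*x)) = c^2 + 6*c*x + 5*x^2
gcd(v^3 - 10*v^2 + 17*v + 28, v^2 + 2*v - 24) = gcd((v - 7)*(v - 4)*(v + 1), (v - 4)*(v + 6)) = v - 4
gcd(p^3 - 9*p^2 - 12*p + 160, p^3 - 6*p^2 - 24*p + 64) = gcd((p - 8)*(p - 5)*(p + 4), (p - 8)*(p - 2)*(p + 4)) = p^2 - 4*p - 32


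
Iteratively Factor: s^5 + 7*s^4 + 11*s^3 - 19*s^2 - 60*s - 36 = (s + 3)*(s^4 + 4*s^3 - s^2 - 16*s - 12) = (s + 2)*(s + 3)*(s^3 + 2*s^2 - 5*s - 6) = (s + 2)*(s + 3)^2*(s^2 - s - 2) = (s + 1)*(s + 2)*(s + 3)^2*(s - 2)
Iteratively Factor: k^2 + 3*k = (k)*(k + 3)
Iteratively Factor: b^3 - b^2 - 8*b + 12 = (b - 2)*(b^2 + b - 6) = (b - 2)^2*(b + 3)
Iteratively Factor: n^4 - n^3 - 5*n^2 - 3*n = (n + 1)*(n^3 - 2*n^2 - 3*n) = (n - 3)*(n + 1)*(n^2 + n) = n*(n - 3)*(n + 1)*(n + 1)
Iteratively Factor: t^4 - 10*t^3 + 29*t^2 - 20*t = (t)*(t^3 - 10*t^2 + 29*t - 20) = t*(t - 1)*(t^2 - 9*t + 20) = t*(t - 5)*(t - 1)*(t - 4)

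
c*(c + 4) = c^2 + 4*c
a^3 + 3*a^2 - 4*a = a*(a - 1)*(a + 4)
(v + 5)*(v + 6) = v^2 + 11*v + 30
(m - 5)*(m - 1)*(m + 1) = m^3 - 5*m^2 - m + 5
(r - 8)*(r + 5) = r^2 - 3*r - 40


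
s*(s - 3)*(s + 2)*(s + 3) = s^4 + 2*s^3 - 9*s^2 - 18*s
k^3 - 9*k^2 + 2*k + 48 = (k - 8)*(k - 3)*(k + 2)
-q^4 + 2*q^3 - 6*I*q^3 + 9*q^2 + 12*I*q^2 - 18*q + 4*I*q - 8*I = (q - 2)*(q + 4*I)*(-I*q + 1)^2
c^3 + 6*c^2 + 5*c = c*(c + 1)*(c + 5)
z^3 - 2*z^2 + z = z*(z - 1)^2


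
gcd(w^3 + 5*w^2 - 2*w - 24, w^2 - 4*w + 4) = w - 2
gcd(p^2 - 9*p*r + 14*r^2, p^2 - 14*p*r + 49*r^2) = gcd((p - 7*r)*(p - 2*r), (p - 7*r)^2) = p - 7*r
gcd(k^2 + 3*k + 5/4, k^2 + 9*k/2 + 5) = k + 5/2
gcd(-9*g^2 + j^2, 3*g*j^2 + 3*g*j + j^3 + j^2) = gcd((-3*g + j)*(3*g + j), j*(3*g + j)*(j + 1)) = 3*g + j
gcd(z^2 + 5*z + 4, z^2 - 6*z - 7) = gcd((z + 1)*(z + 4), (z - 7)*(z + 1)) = z + 1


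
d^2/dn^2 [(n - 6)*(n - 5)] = 2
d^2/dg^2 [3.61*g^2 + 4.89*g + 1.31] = 7.22000000000000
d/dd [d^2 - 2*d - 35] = 2*d - 2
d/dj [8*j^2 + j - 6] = 16*j + 1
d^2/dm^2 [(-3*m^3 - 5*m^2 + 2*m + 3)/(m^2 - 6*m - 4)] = 2*(-148*m^3 - 267*m^2 - 174*m - 8)/(m^6 - 18*m^5 + 96*m^4 - 72*m^3 - 384*m^2 - 288*m - 64)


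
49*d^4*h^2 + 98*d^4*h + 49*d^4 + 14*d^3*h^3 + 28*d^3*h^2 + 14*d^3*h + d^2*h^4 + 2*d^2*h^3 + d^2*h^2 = (7*d + h)^2*(d*h + d)^2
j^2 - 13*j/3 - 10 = (j - 6)*(j + 5/3)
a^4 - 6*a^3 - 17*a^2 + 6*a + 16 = (a - 8)*(a - 1)*(a + 1)*(a + 2)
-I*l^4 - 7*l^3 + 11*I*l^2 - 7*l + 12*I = (l - 4*I)*(l - 3*I)*(l - I)*(-I*l + 1)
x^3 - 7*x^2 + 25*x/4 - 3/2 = (x - 6)*(x - 1/2)^2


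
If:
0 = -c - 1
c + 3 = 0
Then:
No Solution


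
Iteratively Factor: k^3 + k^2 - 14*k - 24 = (k - 4)*(k^2 + 5*k + 6) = (k - 4)*(k + 2)*(k + 3)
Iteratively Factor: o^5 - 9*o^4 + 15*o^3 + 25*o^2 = (o + 1)*(o^4 - 10*o^3 + 25*o^2) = (o - 5)*(o + 1)*(o^3 - 5*o^2) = o*(o - 5)*(o + 1)*(o^2 - 5*o) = o^2*(o - 5)*(o + 1)*(o - 5)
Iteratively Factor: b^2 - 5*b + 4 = (b - 1)*(b - 4)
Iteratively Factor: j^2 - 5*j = (j)*(j - 5)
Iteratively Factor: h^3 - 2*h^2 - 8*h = (h - 4)*(h^2 + 2*h) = h*(h - 4)*(h + 2)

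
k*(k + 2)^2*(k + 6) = k^4 + 10*k^3 + 28*k^2 + 24*k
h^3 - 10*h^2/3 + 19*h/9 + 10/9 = (h - 2)*(h - 5/3)*(h + 1/3)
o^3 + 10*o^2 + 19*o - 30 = (o - 1)*(o + 5)*(o + 6)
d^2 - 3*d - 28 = (d - 7)*(d + 4)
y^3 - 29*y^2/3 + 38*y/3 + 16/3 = (y - 8)*(y - 2)*(y + 1/3)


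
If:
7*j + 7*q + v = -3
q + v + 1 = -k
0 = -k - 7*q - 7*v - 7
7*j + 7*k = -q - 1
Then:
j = -4/35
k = 0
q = -1/5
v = -4/5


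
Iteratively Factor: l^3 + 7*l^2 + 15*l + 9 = (l + 1)*(l^2 + 6*l + 9) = (l + 1)*(l + 3)*(l + 3)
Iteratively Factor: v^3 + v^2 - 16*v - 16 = (v + 1)*(v^2 - 16) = (v - 4)*(v + 1)*(v + 4)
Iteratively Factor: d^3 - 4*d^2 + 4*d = (d)*(d^2 - 4*d + 4) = d*(d - 2)*(d - 2)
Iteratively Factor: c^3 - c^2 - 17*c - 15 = (c - 5)*(c^2 + 4*c + 3) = (c - 5)*(c + 3)*(c + 1)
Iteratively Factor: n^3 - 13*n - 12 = (n + 3)*(n^2 - 3*n - 4) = (n + 1)*(n + 3)*(n - 4)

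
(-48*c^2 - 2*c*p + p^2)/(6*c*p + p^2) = (-8*c + p)/p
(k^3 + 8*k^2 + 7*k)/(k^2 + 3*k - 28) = k*(k + 1)/(k - 4)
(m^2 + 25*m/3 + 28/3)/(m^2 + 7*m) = (m + 4/3)/m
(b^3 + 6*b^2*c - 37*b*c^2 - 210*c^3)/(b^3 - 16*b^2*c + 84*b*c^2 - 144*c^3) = (b^2 + 12*b*c + 35*c^2)/(b^2 - 10*b*c + 24*c^2)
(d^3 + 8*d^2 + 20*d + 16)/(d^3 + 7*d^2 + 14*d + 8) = (d + 2)/(d + 1)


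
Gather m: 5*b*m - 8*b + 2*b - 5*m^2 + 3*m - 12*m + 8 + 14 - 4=-6*b - 5*m^2 + m*(5*b - 9) + 18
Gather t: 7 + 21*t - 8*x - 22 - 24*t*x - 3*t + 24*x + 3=t*(18 - 24*x) + 16*x - 12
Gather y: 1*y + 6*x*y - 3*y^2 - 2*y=-3*y^2 + y*(6*x - 1)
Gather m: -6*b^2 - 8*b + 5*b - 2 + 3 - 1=-6*b^2 - 3*b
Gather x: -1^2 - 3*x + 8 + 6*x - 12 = 3*x - 5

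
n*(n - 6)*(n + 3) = n^3 - 3*n^2 - 18*n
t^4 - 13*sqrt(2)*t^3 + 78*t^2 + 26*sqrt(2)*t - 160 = (t - 8*sqrt(2))*(t - 5*sqrt(2))*(t - sqrt(2))*(t + sqrt(2))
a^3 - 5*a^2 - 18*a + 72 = (a - 6)*(a - 3)*(a + 4)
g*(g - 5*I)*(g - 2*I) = g^3 - 7*I*g^2 - 10*g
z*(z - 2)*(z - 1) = z^3 - 3*z^2 + 2*z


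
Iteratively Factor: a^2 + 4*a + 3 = (a + 3)*(a + 1)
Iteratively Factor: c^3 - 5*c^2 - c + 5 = (c - 1)*(c^2 - 4*c - 5) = (c - 1)*(c + 1)*(c - 5)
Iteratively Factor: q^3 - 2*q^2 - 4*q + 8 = (q - 2)*(q^2 - 4) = (q - 2)^2*(q + 2)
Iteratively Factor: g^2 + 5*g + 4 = (g + 4)*(g + 1)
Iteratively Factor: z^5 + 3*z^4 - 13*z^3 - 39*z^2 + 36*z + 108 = (z - 2)*(z^4 + 5*z^3 - 3*z^2 - 45*z - 54) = (z - 2)*(z + 3)*(z^3 + 2*z^2 - 9*z - 18) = (z - 2)*(z + 3)^2*(z^2 - z - 6) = (z - 3)*(z - 2)*(z + 3)^2*(z + 2)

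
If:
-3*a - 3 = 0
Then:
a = -1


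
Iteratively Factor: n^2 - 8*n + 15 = (n - 3)*(n - 5)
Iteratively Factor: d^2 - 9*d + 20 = (d - 4)*(d - 5)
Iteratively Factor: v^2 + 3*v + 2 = (v + 2)*(v + 1)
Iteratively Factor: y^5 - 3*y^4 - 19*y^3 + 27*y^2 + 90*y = (y + 2)*(y^4 - 5*y^3 - 9*y^2 + 45*y) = (y - 3)*(y + 2)*(y^3 - 2*y^2 - 15*y) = (y - 3)*(y + 2)*(y + 3)*(y^2 - 5*y) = (y - 5)*(y - 3)*(y + 2)*(y + 3)*(y)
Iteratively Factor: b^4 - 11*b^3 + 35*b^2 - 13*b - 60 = (b + 1)*(b^3 - 12*b^2 + 47*b - 60) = (b - 5)*(b + 1)*(b^2 - 7*b + 12) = (b - 5)*(b - 3)*(b + 1)*(b - 4)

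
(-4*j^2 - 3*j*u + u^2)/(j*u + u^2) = (-4*j + u)/u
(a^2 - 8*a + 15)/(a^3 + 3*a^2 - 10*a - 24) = (a - 5)/(a^2 + 6*a + 8)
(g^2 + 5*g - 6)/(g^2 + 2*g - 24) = (g - 1)/(g - 4)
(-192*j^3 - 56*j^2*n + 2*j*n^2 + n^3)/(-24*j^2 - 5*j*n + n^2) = (24*j^2 + 10*j*n + n^2)/(3*j + n)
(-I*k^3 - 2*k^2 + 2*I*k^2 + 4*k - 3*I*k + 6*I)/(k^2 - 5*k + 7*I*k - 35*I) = (-I*k^3 + 2*k^2*(-1 + I) + k*(4 - 3*I) + 6*I)/(k^2 + k*(-5 + 7*I) - 35*I)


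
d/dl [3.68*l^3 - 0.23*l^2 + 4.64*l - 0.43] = 11.04*l^2 - 0.46*l + 4.64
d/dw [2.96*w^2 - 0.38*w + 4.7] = 5.92*w - 0.38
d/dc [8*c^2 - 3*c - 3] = 16*c - 3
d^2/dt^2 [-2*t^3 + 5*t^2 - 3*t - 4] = 10 - 12*t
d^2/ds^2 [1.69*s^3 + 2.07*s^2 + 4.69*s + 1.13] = 10.14*s + 4.14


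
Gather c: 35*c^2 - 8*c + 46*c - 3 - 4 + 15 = 35*c^2 + 38*c + 8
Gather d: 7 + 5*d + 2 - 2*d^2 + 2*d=-2*d^2 + 7*d + 9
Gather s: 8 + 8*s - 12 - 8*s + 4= 0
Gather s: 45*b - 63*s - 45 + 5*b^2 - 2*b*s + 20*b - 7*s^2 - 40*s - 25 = 5*b^2 + 65*b - 7*s^2 + s*(-2*b - 103) - 70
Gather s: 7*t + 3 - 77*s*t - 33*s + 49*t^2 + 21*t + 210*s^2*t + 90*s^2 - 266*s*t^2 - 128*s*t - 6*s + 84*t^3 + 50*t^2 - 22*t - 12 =s^2*(210*t + 90) + s*(-266*t^2 - 205*t - 39) + 84*t^3 + 99*t^2 + 6*t - 9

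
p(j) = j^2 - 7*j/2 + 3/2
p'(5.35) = 7.20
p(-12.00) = 187.50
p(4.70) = 7.14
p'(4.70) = 5.90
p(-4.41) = 36.38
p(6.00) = 16.50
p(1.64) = -1.55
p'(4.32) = 5.14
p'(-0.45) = -4.40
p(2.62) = -0.81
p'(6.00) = 8.50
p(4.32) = 5.04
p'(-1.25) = -6.00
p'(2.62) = 1.74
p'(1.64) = -0.22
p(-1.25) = 7.44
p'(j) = 2*j - 7/2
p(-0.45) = 3.28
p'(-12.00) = -27.50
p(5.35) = 11.40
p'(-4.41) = -12.32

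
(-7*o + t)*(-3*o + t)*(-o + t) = -21*o^3 + 31*o^2*t - 11*o*t^2 + t^3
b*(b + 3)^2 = b^3 + 6*b^2 + 9*b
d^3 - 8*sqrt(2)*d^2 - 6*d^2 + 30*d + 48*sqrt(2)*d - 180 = (d - 6)*(d - 5*sqrt(2))*(d - 3*sqrt(2))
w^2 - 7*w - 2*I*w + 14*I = (w - 7)*(w - 2*I)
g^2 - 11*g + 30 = (g - 6)*(g - 5)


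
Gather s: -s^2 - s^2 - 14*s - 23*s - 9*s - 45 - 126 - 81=-2*s^2 - 46*s - 252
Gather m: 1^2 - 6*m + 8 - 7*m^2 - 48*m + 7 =-7*m^2 - 54*m + 16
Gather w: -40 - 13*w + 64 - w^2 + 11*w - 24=-w^2 - 2*w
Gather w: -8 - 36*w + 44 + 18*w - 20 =16 - 18*w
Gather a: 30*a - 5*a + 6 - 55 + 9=25*a - 40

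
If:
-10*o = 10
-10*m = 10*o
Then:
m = 1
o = -1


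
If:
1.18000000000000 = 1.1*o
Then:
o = 1.07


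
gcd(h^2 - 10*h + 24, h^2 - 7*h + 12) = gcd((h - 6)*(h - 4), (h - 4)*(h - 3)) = h - 4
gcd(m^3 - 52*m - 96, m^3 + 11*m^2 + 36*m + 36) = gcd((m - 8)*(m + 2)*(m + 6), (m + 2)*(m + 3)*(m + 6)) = m^2 + 8*m + 12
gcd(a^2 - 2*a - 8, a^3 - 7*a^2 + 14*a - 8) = a - 4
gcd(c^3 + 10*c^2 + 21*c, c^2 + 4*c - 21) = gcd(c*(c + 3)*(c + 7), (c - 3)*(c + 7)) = c + 7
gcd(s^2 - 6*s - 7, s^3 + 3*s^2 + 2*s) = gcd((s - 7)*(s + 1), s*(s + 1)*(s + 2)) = s + 1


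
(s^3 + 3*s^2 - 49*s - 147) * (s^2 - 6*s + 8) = s^5 - 3*s^4 - 59*s^3 + 171*s^2 + 490*s - 1176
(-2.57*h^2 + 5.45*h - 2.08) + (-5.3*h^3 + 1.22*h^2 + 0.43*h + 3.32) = -5.3*h^3 - 1.35*h^2 + 5.88*h + 1.24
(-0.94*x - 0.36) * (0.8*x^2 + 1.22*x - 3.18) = -0.752*x^3 - 1.4348*x^2 + 2.55*x + 1.1448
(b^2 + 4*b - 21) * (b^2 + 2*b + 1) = b^4 + 6*b^3 - 12*b^2 - 38*b - 21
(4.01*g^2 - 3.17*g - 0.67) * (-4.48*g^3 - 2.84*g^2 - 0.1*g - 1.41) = -17.9648*g^5 + 2.8132*g^4 + 11.6034*g^3 - 3.4343*g^2 + 4.5367*g + 0.9447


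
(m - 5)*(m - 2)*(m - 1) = m^3 - 8*m^2 + 17*m - 10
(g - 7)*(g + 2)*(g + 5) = g^3 - 39*g - 70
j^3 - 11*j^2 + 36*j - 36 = (j - 6)*(j - 3)*(j - 2)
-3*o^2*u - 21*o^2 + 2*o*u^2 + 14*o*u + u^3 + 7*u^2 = (-o + u)*(3*o + u)*(u + 7)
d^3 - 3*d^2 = d^2*(d - 3)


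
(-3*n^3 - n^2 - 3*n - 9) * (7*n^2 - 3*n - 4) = -21*n^5 + 2*n^4 - 6*n^3 - 50*n^2 + 39*n + 36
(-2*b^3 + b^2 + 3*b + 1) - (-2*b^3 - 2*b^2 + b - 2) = 3*b^2 + 2*b + 3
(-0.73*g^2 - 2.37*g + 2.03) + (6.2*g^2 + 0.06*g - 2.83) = 5.47*g^2 - 2.31*g - 0.8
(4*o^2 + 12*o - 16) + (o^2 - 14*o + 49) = 5*o^2 - 2*o + 33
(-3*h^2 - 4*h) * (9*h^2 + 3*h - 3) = -27*h^4 - 45*h^3 - 3*h^2 + 12*h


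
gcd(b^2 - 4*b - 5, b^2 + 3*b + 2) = b + 1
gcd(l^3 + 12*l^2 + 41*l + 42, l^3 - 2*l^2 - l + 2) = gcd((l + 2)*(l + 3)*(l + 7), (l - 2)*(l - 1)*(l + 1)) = 1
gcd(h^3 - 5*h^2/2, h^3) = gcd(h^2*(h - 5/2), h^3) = h^2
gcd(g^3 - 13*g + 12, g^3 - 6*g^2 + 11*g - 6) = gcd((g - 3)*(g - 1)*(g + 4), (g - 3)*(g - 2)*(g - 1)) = g^2 - 4*g + 3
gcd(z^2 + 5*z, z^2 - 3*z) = z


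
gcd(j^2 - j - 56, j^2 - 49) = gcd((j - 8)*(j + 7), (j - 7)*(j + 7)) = j + 7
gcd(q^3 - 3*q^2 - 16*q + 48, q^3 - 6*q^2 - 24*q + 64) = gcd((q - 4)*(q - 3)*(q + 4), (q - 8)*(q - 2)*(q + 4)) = q + 4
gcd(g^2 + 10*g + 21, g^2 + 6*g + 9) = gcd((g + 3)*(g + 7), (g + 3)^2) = g + 3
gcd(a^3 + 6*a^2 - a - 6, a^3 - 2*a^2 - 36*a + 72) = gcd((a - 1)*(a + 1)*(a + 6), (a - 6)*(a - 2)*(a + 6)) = a + 6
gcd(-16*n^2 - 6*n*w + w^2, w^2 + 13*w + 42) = 1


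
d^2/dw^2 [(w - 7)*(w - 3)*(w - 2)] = 6*w - 24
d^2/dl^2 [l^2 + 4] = 2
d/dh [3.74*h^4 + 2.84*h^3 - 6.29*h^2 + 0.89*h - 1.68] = 14.96*h^3 + 8.52*h^2 - 12.58*h + 0.89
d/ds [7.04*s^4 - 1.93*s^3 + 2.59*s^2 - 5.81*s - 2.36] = 28.16*s^3 - 5.79*s^2 + 5.18*s - 5.81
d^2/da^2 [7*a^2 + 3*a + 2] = 14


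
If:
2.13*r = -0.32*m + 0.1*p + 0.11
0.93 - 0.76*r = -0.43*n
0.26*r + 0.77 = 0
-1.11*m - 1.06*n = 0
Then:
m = 7.06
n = -7.40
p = -41.58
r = -2.96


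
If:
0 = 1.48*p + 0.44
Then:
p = -0.30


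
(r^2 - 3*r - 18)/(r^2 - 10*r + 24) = (r + 3)/(r - 4)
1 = 1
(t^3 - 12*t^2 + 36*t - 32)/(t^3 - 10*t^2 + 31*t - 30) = (t^2 - 10*t + 16)/(t^2 - 8*t + 15)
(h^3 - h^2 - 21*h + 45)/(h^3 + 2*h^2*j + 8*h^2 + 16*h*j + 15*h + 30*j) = (h^2 - 6*h + 9)/(h^2 + 2*h*j + 3*h + 6*j)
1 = 1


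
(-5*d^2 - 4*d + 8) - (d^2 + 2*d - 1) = -6*d^2 - 6*d + 9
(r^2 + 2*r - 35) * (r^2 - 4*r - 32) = r^4 - 2*r^3 - 75*r^2 + 76*r + 1120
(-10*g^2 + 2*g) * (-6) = 60*g^2 - 12*g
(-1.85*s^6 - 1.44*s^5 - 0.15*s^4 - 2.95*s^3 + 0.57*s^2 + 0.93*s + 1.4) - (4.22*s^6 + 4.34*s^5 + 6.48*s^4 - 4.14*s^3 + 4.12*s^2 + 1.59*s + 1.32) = -6.07*s^6 - 5.78*s^5 - 6.63*s^4 + 1.19*s^3 - 3.55*s^2 - 0.66*s + 0.0799999999999998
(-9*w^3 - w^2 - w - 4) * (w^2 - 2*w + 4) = -9*w^5 + 17*w^4 - 35*w^3 - 6*w^2 + 4*w - 16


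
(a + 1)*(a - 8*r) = a^2 - 8*a*r + a - 8*r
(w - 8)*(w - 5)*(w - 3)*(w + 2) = w^4 - 14*w^3 + 47*w^2 + 38*w - 240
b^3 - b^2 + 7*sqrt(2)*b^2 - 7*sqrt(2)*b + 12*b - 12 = (b - 1)*(b + sqrt(2))*(b + 6*sqrt(2))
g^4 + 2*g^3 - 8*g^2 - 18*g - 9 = (g - 3)*(g + 1)^2*(g + 3)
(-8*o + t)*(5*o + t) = -40*o^2 - 3*o*t + t^2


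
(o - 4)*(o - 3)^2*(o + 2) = o^4 - 8*o^3 + 13*o^2 + 30*o - 72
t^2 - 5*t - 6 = (t - 6)*(t + 1)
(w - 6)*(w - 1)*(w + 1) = w^3 - 6*w^2 - w + 6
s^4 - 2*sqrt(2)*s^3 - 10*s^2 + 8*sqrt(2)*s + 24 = (s - 2)*(s + 2)*(s - 3*sqrt(2))*(s + sqrt(2))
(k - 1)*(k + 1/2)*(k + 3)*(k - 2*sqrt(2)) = k^4 - 2*sqrt(2)*k^3 + 5*k^3/2 - 5*sqrt(2)*k^2 - 2*k^2 - 3*k/2 + 4*sqrt(2)*k + 3*sqrt(2)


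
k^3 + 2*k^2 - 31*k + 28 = (k - 4)*(k - 1)*(k + 7)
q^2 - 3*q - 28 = (q - 7)*(q + 4)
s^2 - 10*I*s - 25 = (s - 5*I)^2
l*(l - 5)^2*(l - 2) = l^4 - 12*l^3 + 45*l^2 - 50*l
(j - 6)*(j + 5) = j^2 - j - 30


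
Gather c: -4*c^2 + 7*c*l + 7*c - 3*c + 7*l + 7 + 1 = -4*c^2 + c*(7*l + 4) + 7*l + 8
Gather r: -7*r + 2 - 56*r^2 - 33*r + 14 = -56*r^2 - 40*r + 16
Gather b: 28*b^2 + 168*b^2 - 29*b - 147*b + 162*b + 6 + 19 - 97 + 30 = 196*b^2 - 14*b - 42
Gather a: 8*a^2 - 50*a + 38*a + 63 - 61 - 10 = 8*a^2 - 12*a - 8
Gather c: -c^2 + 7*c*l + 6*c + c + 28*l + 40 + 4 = -c^2 + c*(7*l + 7) + 28*l + 44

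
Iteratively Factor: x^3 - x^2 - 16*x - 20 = (x + 2)*(x^2 - 3*x - 10) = (x + 2)^2*(x - 5)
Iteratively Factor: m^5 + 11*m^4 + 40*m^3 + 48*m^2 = (m)*(m^4 + 11*m^3 + 40*m^2 + 48*m) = m^2*(m^3 + 11*m^2 + 40*m + 48) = m^2*(m + 4)*(m^2 + 7*m + 12) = m^2*(m + 3)*(m + 4)*(m + 4)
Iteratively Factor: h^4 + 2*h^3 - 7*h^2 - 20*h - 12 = (h + 2)*(h^3 - 7*h - 6) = (h - 3)*(h + 2)*(h^2 + 3*h + 2) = (h - 3)*(h + 1)*(h + 2)*(h + 2)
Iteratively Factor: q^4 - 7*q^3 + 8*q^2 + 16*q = (q - 4)*(q^3 - 3*q^2 - 4*q) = (q - 4)^2*(q^2 + q) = q*(q - 4)^2*(q + 1)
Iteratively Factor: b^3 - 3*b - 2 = (b - 2)*(b^2 + 2*b + 1) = (b - 2)*(b + 1)*(b + 1)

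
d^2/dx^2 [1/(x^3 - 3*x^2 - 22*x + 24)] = 2*(3*(1 - x)*(x^3 - 3*x^2 - 22*x + 24) + (-3*x^2 + 6*x + 22)^2)/(x^3 - 3*x^2 - 22*x + 24)^3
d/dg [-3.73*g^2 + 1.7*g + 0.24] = 1.7 - 7.46*g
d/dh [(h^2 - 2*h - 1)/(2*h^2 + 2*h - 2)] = 3*(h^2 + 1)/(2*(h^4 + 2*h^3 - h^2 - 2*h + 1))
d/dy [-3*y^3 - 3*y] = -9*y^2 - 3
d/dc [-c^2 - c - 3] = -2*c - 1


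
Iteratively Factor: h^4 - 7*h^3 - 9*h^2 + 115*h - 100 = (h + 4)*(h^3 - 11*h^2 + 35*h - 25) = (h - 1)*(h + 4)*(h^2 - 10*h + 25) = (h - 5)*(h - 1)*(h + 4)*(h - 5)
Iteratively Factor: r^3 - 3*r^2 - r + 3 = (r - 3)*(r^2 - 1) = (r - 3)*(r + 1)*(r - 1)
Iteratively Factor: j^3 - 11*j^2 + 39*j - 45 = (j - 3)*(j^2 - 8*j + 15) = (j - 3)^2*(j - 5)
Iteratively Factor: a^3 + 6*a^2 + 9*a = (a + 3)*(a^2 + 3*a) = (a + 3)^2*(a)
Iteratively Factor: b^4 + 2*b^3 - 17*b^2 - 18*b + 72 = (b - 3)*(b^3 + 5*b^2 - 2*b - 24) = (b - 3)*(b + 3)*(b^2 + 2*b - 8) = (b - 3)*(b + 3)*(b + 4)*(b - 2)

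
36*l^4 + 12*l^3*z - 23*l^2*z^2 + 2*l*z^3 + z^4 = (-3*l + z)*(-2*l + z)*(l + z)*(6*l + z)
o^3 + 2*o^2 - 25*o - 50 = (o - 5)*(o + 2)*(o + 5)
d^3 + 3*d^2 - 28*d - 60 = (d - 5)*(d + 2)*(d + 6)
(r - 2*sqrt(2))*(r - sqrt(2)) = r^2 - 3*sqrt(2)*r + 4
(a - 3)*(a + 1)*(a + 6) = a^3 + 4*a^2 - 15*a - 18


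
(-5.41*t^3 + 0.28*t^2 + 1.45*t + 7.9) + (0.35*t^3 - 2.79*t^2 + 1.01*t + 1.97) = -5.06*t^3 - 2.51*t^2 + 2.46*t + 9.87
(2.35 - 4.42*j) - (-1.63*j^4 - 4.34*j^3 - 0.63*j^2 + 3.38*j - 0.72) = 1.63*j^4 + 4.34*j^3 + 0.63*j^2 - 7.8*j + 3.07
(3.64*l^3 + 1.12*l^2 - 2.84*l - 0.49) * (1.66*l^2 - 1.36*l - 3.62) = 6.0424*l^5 - 3.0912*l^4 - 19.4144*l^3 - 1.0054*l^2 + 10.9472*l + 1.7738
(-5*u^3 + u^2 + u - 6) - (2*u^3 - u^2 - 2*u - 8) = -7*u^3 + 2*u^2 + 3*u + 2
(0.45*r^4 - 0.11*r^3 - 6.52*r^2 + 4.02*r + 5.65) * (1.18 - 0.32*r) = -0.144*r^5 + 0.5662*r^4 + 1.9566*r^3 - 8.98*r^2 + 2.9356*r + 6.667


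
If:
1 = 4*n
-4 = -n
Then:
No Solution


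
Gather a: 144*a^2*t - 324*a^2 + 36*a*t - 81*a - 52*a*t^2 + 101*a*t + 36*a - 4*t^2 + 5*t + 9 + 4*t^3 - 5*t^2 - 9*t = a^2*(144*t - 324) + a*(-52*t^2 + 137*t - 45) + 4*t^3 - 9*t^2 - 4*t + 9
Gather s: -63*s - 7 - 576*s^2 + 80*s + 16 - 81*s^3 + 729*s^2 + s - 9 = -81*s^3 + 153*s^2 + 18*s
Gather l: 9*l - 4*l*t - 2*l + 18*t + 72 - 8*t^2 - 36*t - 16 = l*(7 - 4*t) - 8*t^2 - 18*t + 56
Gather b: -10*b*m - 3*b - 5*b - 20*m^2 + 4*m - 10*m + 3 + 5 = b*(-10*m - 8) - 20*m^2 - 6*m + 8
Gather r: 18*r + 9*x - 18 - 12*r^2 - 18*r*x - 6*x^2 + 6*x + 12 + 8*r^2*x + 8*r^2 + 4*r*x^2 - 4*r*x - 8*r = r^2*(8*x - 4) + r*(4*x^2 - 22*x + 10) - 6*x^2 + 15*x - 6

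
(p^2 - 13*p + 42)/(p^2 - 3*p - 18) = (p - 7)/(p + 3)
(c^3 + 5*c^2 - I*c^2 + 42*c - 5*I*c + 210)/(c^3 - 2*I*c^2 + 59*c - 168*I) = (c^2 + c*(5 + 6*I) + 30*I)/(c^2 + 5*I*c + 24)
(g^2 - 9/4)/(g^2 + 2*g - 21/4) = (2*g + 3)/(2*g + 7)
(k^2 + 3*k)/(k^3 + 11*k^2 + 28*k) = (k + 3)/(k^2 + 11*k + 28)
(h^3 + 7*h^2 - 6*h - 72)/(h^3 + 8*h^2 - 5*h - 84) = (h + 6)/(h + 7)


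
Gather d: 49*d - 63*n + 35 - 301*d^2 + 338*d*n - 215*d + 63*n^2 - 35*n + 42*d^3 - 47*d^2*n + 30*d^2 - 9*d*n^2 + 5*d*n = 42*d^3 + d^2*(-47*n - 271) + d*(-9*n^2 + 343*n - 166) + 63*n^2 - 98*n + 35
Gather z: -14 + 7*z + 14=7*z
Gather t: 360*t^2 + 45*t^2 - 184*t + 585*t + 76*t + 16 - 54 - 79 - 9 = 405*t^2 + 477*t - 126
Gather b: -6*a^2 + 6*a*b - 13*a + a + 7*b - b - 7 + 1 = -6*a^2 - 12*a + b*(6*a + 6) - 6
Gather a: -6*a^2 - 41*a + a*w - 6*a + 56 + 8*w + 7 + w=-6*a^2 + a*(w - 47) + 9*w + 63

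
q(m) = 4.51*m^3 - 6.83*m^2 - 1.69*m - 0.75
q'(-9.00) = 1217.18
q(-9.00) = -3826.56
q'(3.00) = 79.10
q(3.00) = 54.48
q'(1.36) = 4.76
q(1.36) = -4.34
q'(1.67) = 13.23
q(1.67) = -1.62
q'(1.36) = 4.76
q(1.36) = -4.34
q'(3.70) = 132.99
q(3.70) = 127.94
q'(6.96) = 558.65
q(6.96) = 1177.19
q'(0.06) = -2.46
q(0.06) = -0.88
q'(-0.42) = 6.43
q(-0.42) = -1.58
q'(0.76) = -4.26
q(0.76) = -4.00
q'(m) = 13.53*m^2 - 13.66*m - 1.69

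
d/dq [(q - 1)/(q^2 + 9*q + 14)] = (q^2 + 9*q - (q - 1)*(2*q + 9) + 14)/(q^2 + 9*q + 14)^2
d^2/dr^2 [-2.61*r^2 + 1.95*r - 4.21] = -5.22000000000000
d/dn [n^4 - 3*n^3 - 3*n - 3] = 4*n^3 - 9*n^2 - 3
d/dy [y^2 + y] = 2*y + 1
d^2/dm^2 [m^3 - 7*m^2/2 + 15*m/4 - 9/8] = 6*m - 7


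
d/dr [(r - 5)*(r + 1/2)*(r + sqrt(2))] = 3*r^2 - 9*r + 2*sqrt(2)*r - 9*sqrt(2)/2 - 5/2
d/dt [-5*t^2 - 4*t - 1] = -10*t - 4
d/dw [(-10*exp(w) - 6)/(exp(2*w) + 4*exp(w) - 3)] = (10*exp(2*w) + 12*exp(w) + 54)*exp(w)/(exp(4*w) + 8*exp(3*w) + 10*exp(2*w) - 24*exp(w) + 9)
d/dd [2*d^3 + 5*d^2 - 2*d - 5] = 6*d^2 + 10*d - 2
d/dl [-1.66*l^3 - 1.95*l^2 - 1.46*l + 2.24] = -4.98*l^2 - 3.9*l - 1.46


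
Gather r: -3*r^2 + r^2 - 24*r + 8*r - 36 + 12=-2*r^2 - 16*r - 24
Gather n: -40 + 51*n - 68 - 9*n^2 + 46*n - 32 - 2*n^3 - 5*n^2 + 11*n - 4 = -2*n^3 - 14*n^2 + 108*n - 144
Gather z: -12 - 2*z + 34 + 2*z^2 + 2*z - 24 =2*z^2 - 2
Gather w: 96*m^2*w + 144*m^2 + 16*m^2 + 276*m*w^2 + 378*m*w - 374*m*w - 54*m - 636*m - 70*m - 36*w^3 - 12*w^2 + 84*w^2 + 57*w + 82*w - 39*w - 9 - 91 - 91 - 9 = 160*m^2 - 760*m - 36*w^3 + w^2*(276*m + 72) + w*(96*m^2 + 4*m + 100) - 200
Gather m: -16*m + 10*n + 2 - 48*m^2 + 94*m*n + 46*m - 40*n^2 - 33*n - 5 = -48*m^2 + m*(94*n + 30) - 40*n^2 - 23*n - 3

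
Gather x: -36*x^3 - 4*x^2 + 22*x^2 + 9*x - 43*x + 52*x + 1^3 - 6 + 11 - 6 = -36*x^3 + 18*x^2 + 18*x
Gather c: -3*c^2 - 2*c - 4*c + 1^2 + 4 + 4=-3*c^2 - 6*c + 9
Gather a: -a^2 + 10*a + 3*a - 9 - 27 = -a^2 + 13*a - 36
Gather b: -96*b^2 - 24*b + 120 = -96*b^2 - 24*b + 120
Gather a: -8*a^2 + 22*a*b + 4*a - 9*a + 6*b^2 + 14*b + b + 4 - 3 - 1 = -8*a^2 + a*(22*b - 5) + 6*b^2 + 15*b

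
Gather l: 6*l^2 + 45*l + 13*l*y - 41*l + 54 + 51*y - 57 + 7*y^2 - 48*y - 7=6*l^2 + l*(13*y + 4) + 7*y^2 + 3*y - 10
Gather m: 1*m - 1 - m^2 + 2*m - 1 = -m^2 + 3*m - 2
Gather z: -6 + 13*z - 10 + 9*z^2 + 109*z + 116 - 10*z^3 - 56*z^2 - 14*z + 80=-10*z^3 - 47*z^2 + 108*z + 180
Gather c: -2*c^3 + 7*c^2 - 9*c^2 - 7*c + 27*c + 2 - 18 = -2*c^3 - 2*c^2 + 20*c - 16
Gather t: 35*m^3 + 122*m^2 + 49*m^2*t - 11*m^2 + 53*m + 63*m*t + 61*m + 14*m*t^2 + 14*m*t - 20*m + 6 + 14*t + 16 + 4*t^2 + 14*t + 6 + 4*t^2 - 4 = 35*m^3 + 111*m^2 + 94*m + t^2*(14*m + 8) + t*(49*m^2 + 77*m + 28) + 24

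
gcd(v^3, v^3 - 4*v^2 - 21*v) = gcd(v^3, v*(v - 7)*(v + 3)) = v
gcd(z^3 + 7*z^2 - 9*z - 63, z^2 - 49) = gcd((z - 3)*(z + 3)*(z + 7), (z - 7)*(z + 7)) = z + 7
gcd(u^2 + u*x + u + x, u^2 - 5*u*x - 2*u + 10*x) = 1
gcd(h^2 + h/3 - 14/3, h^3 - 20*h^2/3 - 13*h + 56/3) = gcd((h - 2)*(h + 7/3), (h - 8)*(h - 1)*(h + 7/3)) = h + 7/3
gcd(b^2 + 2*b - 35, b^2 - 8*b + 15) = b - 5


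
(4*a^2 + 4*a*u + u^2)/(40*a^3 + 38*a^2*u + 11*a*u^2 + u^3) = (2*a + u)/(20*a^2 + 9*a*u + u^2)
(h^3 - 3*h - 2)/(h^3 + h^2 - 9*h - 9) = (h^2 - h - 2)/(h^2 - 9)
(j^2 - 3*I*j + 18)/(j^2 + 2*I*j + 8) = (j^2 - 3*I*j + 18)/(j^2 + 2*I*j + 8)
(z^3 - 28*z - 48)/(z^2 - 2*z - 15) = (-z^3 + 28*z + 48)/(-z^2 + 2*z + 15)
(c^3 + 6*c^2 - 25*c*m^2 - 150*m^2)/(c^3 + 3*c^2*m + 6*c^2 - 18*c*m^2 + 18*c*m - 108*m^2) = (c^2 - 25*m^2)/(c^2 + 3*c*m - 18*m^2)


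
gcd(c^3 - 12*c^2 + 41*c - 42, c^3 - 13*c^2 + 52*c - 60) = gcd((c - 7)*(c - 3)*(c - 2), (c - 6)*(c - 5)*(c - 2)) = c - 2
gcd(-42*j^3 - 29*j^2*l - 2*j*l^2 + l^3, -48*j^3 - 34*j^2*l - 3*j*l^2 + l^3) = 6*j^2 + 5*j*l + l^2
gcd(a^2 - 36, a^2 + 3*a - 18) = a + 6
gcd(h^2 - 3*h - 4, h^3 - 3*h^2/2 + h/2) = 1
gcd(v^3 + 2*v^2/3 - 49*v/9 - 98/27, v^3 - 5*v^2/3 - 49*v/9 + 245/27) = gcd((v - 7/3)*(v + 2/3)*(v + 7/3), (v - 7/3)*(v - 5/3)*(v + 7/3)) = v^2 - 49/9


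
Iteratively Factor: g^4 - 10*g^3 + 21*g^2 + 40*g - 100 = (g + 2)*(g^3 - 12*g^2 + 45*g - 50) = (g - 2)*(g + 2)*(g^2 - 10*g + 25) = (g - 5)*(g - 2)*(g + 2)*(g - 5)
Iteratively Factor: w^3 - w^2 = (w)*(w^2 - w) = w^2*(w - 1)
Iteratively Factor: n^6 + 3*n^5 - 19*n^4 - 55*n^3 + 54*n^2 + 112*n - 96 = (n + 4)*(n^5 - n^4 - 15*n^3 + 5*n^2 + 34*n - 24) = (n - 1)*(n + 4)*(n^4 - 15*n^2 - 10*n + 24) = (n - 1)*(n + 3)*(n + 4)*(n^3 - 3*n^2 - 6*n + 8) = (n - 1)*(n + 2)*(n + 3)*(n + 4)*(n^2 - 5*n + 4) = (n - 1)^2*(n + 2)*(n + 3)*(n + 4)*(n - 4)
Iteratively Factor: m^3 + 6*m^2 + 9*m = (m)*(m^2 + 6*m + 9) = m*(m + 3)*(m + 3)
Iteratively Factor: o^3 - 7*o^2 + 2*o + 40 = (o - 4)*(o^2 - 3*o - 10) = (o - 5)*(o - 4)*(o + 2)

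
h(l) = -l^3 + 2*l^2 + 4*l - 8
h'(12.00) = -380.00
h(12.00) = -1400.00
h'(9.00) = -203.00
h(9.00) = -539.00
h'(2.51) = -4.86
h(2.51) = -1.17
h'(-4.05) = -61.41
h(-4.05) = 75.04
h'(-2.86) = -31.98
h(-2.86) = 20.31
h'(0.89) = 5.18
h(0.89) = -3.56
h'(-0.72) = -0.44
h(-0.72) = -9.47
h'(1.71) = 2.07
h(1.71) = -0.31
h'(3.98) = -27.60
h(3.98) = -23.44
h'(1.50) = 3.25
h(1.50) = -0.88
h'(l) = -3*l^2 + 4*l + 4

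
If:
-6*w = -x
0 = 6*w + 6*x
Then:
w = 0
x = 0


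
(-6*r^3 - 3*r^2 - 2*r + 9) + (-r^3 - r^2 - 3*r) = -7*r^3 - 4*r^2 - 5*r + 9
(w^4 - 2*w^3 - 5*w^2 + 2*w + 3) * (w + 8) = w^5 + 6*w^4 - 21*w^3 - 38*w^2 + 19*w + 24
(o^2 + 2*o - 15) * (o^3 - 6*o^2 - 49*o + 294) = o^5 - 4*o^4 - 76*o^3 + 286*o^2 + 1323*o - 4410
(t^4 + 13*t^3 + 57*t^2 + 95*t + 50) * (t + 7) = t^5 + 20*t^4 + 148*t^3 + 494*t^2 + 715*t + 350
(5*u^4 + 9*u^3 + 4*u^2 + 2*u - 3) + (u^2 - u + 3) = 5*u^4 + 9*u^3 + 5*u^2 + u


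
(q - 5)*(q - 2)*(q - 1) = q^3 - 8*q^2 + 17*q - 10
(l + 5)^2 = l^2 + 10*l + 25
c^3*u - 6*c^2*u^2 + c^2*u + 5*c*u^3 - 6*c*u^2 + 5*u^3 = (c - 5*u)*(c - u)*(c*u + u)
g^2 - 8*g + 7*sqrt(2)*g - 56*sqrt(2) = (g - 8)*(g + 7*sqrt(2))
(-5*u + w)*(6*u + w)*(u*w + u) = -30*u^3*w - 30*u^3 + u^2*w^2 + u^2*w + u*w^3 + u*w^2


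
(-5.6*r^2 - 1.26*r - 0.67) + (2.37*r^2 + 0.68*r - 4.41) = -3.23*r^2 - 0.58*r - 5.08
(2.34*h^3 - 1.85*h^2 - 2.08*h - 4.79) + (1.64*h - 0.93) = 2.34*h^3 - 1.85*h^2 - 0.44*h - 5.72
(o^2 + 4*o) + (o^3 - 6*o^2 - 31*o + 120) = o^3 - 5*o^2 - 27*o + 120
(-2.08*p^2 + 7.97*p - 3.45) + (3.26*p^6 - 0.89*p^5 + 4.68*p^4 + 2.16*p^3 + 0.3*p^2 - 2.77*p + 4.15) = 3.26*p^6 - 0.89*p^5 + 4.68*p^4 + 2.16*p^3 - 1.78*p^2 + 5.2*p + 0.7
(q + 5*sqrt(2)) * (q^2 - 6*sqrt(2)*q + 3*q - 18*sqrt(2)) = q^3 - sqrt(2)*q^2 + 3*q^2 - 60*q - 3*sqrt(2)*q - 180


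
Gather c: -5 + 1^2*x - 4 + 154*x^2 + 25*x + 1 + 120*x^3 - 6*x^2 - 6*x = 120*x^3 + 148*x^2 + 20*x - 8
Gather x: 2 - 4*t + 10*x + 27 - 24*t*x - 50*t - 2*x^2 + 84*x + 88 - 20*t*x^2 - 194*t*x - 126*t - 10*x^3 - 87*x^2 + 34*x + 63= -180*t - 10*x^3 + x^2*(-20*t - 89) + x*(128 - 218*t) + 180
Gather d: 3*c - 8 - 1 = 3*c - 9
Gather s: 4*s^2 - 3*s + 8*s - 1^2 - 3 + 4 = 4*s^2 + 5*s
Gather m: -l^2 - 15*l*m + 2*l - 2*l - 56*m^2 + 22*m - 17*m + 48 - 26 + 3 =-l^2 - 56*m^2 + m*(5 - 15*l) + 25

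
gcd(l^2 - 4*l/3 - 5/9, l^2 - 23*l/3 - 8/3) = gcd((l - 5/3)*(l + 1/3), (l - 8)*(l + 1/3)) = l + 1/3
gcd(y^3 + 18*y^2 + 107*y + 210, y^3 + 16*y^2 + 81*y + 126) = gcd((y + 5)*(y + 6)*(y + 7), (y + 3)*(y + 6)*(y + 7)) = y^2 + 13*y + 42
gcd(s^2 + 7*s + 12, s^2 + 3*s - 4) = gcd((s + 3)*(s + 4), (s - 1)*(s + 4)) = s + 4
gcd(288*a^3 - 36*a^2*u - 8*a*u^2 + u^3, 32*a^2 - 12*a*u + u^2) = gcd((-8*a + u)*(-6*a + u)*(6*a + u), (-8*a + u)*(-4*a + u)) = -8*a + u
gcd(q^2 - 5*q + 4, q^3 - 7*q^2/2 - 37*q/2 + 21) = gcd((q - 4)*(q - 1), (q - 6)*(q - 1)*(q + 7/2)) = q - 1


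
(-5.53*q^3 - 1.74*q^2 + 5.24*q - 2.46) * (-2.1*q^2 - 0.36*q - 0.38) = 11.613*q^5 + 5.6448*q^4 - 8.2762*q^3 + 3.9408*q^2 - 1.1056*q + 0.9348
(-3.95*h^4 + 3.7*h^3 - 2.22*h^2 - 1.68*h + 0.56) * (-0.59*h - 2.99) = 2.3305*h^5 + 9.6275*h^4 - 9.7532*h^3 + 7.629*h^2 + 4.6928*h - 1.6744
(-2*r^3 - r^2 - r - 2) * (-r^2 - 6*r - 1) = 2*r^5 + 13*r^4 + 9*r^3 + 9*r^2 + 13*r + 2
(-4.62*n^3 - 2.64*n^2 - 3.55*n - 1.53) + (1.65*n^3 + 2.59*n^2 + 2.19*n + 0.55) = -2.97*n^3 - 0.0500000000000003*n^2 - 1.36*n - 0.98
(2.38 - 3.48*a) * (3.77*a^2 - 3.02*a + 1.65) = -13.1196*a^3 + 19.4822*a^2 - 12.9296*a + 3.927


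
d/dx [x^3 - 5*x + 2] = 3*x^2 - 5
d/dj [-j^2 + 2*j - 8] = 2 - 2*j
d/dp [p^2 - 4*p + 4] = 2*p - 4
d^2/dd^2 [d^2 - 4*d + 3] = 2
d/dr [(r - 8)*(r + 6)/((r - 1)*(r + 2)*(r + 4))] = (-r^4 + 4*r^3 + 156*r^2 + 464*r + 112)/(r^6 + 10*r^5 + 29*r^4 + 4*r^3 - 76*r^2 - 32*r + 64)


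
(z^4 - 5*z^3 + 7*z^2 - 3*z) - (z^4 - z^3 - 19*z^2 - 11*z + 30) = -4*z^3 + 26*z^2 + 8*z - 30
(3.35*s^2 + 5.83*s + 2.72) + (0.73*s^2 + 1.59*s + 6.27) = 4.08*s^2 + 7.42*s + 8.99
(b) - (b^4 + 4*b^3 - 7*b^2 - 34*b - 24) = -b^4 - 4*b^3 + 7*b^2 + 35*b + 24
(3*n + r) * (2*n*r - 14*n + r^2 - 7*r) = 6*n^2*r - 42*n^2 + 5*n*r^2 - 35*n*r + r^3 - 7*r^2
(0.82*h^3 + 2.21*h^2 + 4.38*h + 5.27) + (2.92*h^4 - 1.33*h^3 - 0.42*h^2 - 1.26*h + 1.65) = 2.92*h^4 - 0.51*h^3 + 1.79*h^2 + 3.12*h + 6.92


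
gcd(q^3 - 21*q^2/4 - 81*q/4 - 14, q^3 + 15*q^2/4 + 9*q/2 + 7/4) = q^2 + 11*q/4 + 7/4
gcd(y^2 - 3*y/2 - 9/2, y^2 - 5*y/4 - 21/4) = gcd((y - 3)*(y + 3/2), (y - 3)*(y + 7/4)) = y - 3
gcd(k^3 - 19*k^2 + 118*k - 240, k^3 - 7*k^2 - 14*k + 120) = k^2 - 11*k + 30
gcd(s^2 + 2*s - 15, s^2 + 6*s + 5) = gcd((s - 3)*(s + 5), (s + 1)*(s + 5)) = s + 5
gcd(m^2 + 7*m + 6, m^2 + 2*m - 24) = m + 6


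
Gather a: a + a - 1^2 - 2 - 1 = 2*a - 4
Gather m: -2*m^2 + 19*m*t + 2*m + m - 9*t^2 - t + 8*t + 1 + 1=-2*m^2 + m*(19*t + 3) - 9*t^2 + 7*t + 2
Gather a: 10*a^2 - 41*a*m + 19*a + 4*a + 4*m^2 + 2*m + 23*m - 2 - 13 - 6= 10*a^2 + a*(23 - 41*m) + 4*m^2 + 25*m - 21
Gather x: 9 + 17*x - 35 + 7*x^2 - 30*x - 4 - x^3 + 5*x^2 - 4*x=-x^3 + 12*x^2 - 17*x - 30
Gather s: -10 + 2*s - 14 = 2*s - 24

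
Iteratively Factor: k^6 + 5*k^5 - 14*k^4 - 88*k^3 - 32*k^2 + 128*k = (k - 1)*(k^5 + 6*k^4 - 8*k^3 - 96*k^2 - 128*k) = (k - 1)*(k + 2)*(k^4 + 4*k^3 - 16*k^2 - 64*k) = (k - 1)*(k + 2)*(k + 4)*(k^3 - 16*k) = k*(k - 1)*(k + 2)*(k + 4)*(k^2 - 16) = k*(k - 4)*(k - 1)*(k + 2)*(k + 4)*(k + 4)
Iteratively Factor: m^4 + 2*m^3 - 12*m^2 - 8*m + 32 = (m + 4)*(m^3 - 2*m^2 - 4*m + 8) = (m - 2)*(m + 4)*(m^2 - 4) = (m - 2)*(m + 2)*(m + 4)*(m - 2)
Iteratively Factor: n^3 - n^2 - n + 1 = (n - 1)*(n^2 - 1) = (n - 1)*(n + 1)*(n - 1)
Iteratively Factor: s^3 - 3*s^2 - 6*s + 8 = (s - 4)*(s^2 + s - 2) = (s - 4)*(s + 2)*(s - 1)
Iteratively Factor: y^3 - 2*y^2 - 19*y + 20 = (y - 1)*(y^2 - y - 20) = (y - 5)*(y - 1)*(y + 4)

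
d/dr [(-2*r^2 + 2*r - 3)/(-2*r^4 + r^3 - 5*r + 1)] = (2*(2*r - 1)*(2*r^4 - r^3 + 5*r - 1) - (2*r^2 - 2*r + 3)*(8*r^3 - 3*r^2 + 5))/(2*r^4 - r^3 + 5*r - 1)^2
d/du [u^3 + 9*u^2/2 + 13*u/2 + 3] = 3*u^2 + 9*u + 13/2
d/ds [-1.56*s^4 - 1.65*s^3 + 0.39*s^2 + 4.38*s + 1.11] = -6.24*s^3 - 4.95*s^2 + 0.78*s + 4.38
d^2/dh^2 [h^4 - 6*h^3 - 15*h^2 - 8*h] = 12*h^2 - 36*h - 30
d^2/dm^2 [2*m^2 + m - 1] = 4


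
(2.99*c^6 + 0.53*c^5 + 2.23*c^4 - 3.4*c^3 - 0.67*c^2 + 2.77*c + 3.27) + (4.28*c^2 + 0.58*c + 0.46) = 2.99*c^6 + 0.53*c^5 + 2.23*c^4 - 3.4*c^3 + 3.61*c^2 + 3.35*c + 3.73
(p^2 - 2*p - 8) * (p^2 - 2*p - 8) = p^4 - 4*p^3 - 12*p^2 + 32*p + 64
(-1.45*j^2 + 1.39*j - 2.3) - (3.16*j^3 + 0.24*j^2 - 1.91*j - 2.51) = -3.16*j^3 - 1.69*j^2 + 3.3*j + 0.21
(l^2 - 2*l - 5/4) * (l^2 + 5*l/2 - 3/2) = l^4 + l^3/2 - 31*l^2/4 - l/8 + 15/8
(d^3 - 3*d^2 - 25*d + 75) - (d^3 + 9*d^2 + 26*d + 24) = -12*d^2 - 51*d + 51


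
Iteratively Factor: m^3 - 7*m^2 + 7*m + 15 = (m + 1)*(m^2 - 8*m + 15) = (m - 3)*(m + 1)*(m - 5)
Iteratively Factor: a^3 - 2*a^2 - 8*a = (a + 2)*(a^2 - 4*a) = a*(a + 2)*(a - 4)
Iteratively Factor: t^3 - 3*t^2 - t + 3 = (t - 3)*(t^2 - 1) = (t - 3)*(t + 1)*(t - 1)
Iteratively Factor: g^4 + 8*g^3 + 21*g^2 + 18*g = (g + 3)*(g^3 + 5*g^2 + 6*g) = g*(g + 3)*(g^2 + 5*g + 6) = g*(g + 3)^2*(g + 2)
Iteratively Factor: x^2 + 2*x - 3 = (x + 3)*(x - 1)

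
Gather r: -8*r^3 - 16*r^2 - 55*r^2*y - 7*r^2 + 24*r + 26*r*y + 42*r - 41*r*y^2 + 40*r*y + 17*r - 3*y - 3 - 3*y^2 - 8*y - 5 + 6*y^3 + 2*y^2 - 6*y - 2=-8*r^3 + r^2*(-55*y - 23) + r*(-41*y^2 + 66*y + 83) + 6*y^3 - y^2 - 17*y - 10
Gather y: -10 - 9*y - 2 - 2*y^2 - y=-2*y^2 - 10*y - 12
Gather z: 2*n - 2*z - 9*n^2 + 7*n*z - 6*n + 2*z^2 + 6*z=-9*n^2 - 4*n + 2*z^2 + z*(7*n + 4)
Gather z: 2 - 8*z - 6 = -8*z - 4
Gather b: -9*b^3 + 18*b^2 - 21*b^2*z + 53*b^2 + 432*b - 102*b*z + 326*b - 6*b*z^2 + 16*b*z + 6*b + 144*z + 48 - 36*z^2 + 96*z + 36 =-9*b^3 + b^2*(71 - 21*z) + b*(-6*z^2 - 86*z + 764) - 36*z^2 + 240*z + 84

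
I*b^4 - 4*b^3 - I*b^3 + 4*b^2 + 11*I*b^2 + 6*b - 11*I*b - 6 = (b - 1)*(b - I)*(b + 6*I)*(I*b + 1)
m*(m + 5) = m^2 + 5*m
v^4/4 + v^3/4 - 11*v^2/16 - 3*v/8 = v*(v/4 + 1/2)*(v - 3/2)*(v + 1/2)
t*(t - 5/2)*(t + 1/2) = t^3 - 2*t^2 - 5*t/4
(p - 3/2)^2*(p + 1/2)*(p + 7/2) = p^4 + p^3 - 8*p^2 + 15*p/4 + 63/16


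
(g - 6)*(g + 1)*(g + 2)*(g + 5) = g^4 + 2*g^3 - 31*g^2 - 92*g - 60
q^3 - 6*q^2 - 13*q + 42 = (q - 7)*(q - 2)*(q + 3)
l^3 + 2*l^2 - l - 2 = (l - 1)*(l + 1)*(l + 2)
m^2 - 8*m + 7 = (m - 7)*(m - 1)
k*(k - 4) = k^2 - 4*k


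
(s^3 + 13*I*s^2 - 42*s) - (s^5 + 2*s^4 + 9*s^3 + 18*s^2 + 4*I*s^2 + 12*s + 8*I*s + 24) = -s^5 - 2*s^4 - 8*s^3 - 18*s^2 + 9*I*s^2 - 54*s - 8*I*s - 24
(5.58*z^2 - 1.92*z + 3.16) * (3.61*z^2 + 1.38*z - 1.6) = 20.1438*z^4 + 0.7692*z^3 - 0.17*z^2 + 7.4328*z - 5.056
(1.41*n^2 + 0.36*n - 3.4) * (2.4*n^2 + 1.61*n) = 3.384*n^4 + 3.1341*n^3 - 7.5804*n^2 - 5.474*n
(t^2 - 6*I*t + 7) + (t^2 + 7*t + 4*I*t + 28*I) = 2*t^2 + 7*t - 2*I*t + 7 + 28*I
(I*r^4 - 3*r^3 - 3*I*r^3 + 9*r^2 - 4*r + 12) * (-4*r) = -4*I*r^5 + 12*r^4 + 12*I*r^4 - 36*r^3 + 16*r^2 - 48*r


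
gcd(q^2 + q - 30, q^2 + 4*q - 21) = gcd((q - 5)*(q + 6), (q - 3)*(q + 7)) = 1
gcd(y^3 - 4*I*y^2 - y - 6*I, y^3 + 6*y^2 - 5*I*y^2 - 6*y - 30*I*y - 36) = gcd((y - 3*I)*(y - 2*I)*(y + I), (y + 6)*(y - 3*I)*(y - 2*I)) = y^2 - 5*I*y - 6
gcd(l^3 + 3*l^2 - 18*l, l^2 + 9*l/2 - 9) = l + 6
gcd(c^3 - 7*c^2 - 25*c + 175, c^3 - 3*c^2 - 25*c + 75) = c^2 - 25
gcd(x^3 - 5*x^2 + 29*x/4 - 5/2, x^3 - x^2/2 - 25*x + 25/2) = x - 1/2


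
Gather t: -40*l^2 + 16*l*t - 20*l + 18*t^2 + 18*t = -40*l^2 - 20*l + 18*t^2 + t*(16*l + 18)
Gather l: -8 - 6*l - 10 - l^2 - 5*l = -l^2 - 11*l - 18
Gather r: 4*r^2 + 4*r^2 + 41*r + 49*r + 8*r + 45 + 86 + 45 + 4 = 8*r^2 + 98*r + 180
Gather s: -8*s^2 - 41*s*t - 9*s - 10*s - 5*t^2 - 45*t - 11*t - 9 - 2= -8*s^2 + s*(-41*t - 19) - 5*t^2 - 56*t - 11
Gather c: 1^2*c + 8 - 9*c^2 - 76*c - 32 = -9*c^2 - 75*c - 24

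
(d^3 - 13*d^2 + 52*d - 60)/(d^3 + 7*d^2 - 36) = (d^2 - 11*d + 30)/(d^2 + 9*d + 18)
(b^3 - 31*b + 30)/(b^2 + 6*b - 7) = (b^2 + b - 30)/(b + 7)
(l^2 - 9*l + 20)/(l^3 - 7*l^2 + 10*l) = (l - 4)/(l*(l - 2))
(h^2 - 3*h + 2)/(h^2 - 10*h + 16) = (h - 1)/(h - 8)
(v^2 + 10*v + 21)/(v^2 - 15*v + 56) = (v^2 + 10*v + 21)/(v^2 - 15*v + 56)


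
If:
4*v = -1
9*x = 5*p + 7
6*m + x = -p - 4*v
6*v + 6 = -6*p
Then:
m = 25/108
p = -3/4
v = -1/4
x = 13/36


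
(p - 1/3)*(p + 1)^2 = p^3 + 5*p^2/3 + p/3 - 1/3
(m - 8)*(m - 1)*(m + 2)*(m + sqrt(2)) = m^4 - 7*m^3 + sqrt(2)*m^3 - 10*m^2 - 7*sqrt(2)*m^2 - 10*sqrt(2)*m + 16*m + 16*sqrt(2)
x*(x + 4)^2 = x^3 + 8*x^2 + 16*x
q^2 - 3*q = q*(q - 3)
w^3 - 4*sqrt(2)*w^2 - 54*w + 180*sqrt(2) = (w - 6*sqrt(2))*(w - 3*sqrt(2))*(w + 5*sqrt(2))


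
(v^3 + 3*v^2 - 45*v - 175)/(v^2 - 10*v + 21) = (v^2 + 10*v + 25)/(v - 3)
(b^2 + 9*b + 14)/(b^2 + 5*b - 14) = (b + 2)/(b - 2)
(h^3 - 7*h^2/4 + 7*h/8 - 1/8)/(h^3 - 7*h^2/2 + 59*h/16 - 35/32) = 4*(4*h^2 - 5*h + 1)/(16*h^2 - 48*h + 35)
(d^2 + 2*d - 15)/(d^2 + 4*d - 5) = (d - 3)/(d - 1)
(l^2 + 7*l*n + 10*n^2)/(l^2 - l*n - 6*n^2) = (l + 5*n)/(l - 3*n)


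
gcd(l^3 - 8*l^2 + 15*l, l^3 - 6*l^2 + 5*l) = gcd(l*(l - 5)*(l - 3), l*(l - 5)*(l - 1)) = l^2 - 5*l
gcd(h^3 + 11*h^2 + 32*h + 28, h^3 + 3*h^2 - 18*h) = 1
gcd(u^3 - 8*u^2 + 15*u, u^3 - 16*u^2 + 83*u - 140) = u - 5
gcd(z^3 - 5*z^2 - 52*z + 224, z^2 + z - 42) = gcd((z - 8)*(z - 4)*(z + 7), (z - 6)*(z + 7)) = z + 7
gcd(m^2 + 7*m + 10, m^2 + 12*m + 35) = m + 5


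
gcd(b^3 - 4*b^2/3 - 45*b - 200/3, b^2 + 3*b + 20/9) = b + 5/3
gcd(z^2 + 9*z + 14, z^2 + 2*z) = z + 2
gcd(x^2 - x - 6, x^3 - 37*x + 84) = x - 3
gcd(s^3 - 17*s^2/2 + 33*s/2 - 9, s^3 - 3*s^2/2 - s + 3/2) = s^2 - 5*s/2 + 3/2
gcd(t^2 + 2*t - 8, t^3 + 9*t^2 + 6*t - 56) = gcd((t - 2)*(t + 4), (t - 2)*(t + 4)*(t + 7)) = t^2 + 2*t - 8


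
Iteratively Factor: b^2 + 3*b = (b + 3)*(b)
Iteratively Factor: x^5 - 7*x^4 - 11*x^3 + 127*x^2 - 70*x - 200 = (x - 2)*(x^4 - 5*x^3 - 21*x^2 + 85*x + 100) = (x - 2)*(x + 4)*(x^3 - 9*x^2 + 15*x + 25) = (x - 5)*(x - 2)*(x + 4)*(x^2 - 4*x - 5) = (x - 5)*(x - 2)*(x + 1)*(x + 4)*(x - 5)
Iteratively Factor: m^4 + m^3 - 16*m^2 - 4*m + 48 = (m - 2)*(m^3 + 3*m^2 - 10*m - 24) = (m - 2)*(m + 2)*(m^2 + m - 12) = (m - 2)*(m + 2)*(m + 4)*(m - 3)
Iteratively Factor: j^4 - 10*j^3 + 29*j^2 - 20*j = (j - 5)*(j^3 - 5*j^2 + 4*j) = (j - 5)*(j - 4)*(j^2 - j) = j*(j - 5)*(j - 4)*(j - 1)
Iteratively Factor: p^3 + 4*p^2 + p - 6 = (p + 2)*(p^2 + 2*p - 3) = (p + 2)*(p + 3)*(p - 1)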